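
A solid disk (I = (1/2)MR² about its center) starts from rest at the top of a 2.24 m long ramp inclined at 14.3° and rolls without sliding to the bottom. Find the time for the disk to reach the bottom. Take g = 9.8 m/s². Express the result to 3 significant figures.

t ≈ 1.67 s

The moment of inertia is (1/2)MR², giving k ≡ I/(MR²) = 0.5.
Newton's second law down the slope: Mg sinθ − f = Ma. The torque equation fR = Iα (with α = a/R) gives f = kMa.
Hence a = g sinθ/(1+k) = 9.8×sin14.3°/1.5 = 1.614 m/s².
Starting from rest, L = ½at², so t = √(2L/a) = √(2×2.24/1.614) ≈ 1.67 s.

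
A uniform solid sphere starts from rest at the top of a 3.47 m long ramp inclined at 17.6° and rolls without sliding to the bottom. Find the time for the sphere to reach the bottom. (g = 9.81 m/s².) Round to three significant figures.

For this body I = (2/5)MR², i.e. k = I/(MR²) = 0.4.
Newton's second law down the slope: Mg sinθ − f = Ma. The torque equation fR = Iα (with α = a/R) gives f = kMa.
Hence a = g sinθ/(1+k) = 9.81×sin17.6°/1.4 = 2.119 m/s².
Starting from rest, L = ½at², so t = √(2L/a) = √(2×3.47/2.119) ≈ 1.81 s.

t ≈ 1.81 s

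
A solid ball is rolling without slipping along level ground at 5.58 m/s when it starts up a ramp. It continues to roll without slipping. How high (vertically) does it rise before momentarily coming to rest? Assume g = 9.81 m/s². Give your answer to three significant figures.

For this body I = (2/5)MR², i.e. k = I/(MR²) = 0.4.
Since it rolls without slipping, ω = v/R and KE = ½Mv² + ½Iω² = ½(1+k)Mv² = (7/10)Mv².
At the top the kinetic energy is zero, so (7/10)Mv₀² = Mgh.
Thus h = (1+k)v₀²/(2g) = 1.4 × 5.58² / (2 × 9.81) ≈ 2.22 m.

h ≈ 2.22 m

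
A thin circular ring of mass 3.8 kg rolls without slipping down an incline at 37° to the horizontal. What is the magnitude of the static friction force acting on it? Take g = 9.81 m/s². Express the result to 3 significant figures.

f ≈ 11.2 N

The moment of inertia is MR², giving k ≡ I/(MR²) = 1.
Along the incline Mg sinθ − f = Ma, and torque about the center fR = Iα = kMR²(a/R) gives f = kMa.
Combining, a = g sinθ/(1+k) and f = kMa = kMg sinθ/(1+k).
f = 1 × 3.8 × 9.81 × sin37° / 2 ≈ 11.2 N.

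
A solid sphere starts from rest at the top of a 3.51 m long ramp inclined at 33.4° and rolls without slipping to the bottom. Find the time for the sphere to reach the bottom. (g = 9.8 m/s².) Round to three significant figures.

t ≈ 1.35 s

Here I = (2/5)MR², so the shape factor k = I/(MR²) = 0.4.
Newton's second law down the slope: Mg sinθ − f = Ma. The torque equation fR = Iα (with α = a/R) gives f = kMa.
Hence a = g sinθ/(1+k) = 9.8×sin33.4°/1.4 = 3.853 m/s².
With constant a from rest, t = √(2L/a) = √(2·3.51/3.853) ≈ 1.35 s.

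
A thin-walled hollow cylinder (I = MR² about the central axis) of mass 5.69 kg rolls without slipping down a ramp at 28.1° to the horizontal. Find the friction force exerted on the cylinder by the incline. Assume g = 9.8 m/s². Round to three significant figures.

Here I = MR², so the shape factor k = I/(MR²) = 1.
Translational: Mg sinθ − f = Ma. Rotational about the CM: fR = Iα = kMRa, so f = kMa.
Combining, a = g sinθ/(1+k) and f = kMa = kMg sinθ/(1+k).
f = 1 × 5.69 × 9.8 × sin28.1° / 2 ≈ 13.1 N.

f ≈ 13.1 N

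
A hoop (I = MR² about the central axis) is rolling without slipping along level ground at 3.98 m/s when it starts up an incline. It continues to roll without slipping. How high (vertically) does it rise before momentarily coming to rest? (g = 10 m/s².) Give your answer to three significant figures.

h ≈ 1.58 m

The moment of inertia is MR², giving k ≡ I/(MR²) = 1.
Since it rolls without slipping, ω = v/R and KE = ½Mv² + ½Iω² = ½(1+k)Mv² = Mv².
All of this converts to potential energy at the highest point: Mv₀² = Mgh.
Thus h = (1+k)v₀²/(2g) = 2 × 3.98² / (2 × 10) ≈ 1.58 m.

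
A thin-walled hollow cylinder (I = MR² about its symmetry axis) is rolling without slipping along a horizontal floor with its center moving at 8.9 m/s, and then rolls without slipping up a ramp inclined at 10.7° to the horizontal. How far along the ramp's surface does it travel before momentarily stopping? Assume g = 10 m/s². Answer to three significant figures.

d ≈ 42.7 m

For this body I = MR², i.e. k = I/(MR²) = 1.
The rolling condition ω = v/R makes the rotational term ½I(v/R)² = ½kMv², so KE_total = ½(1+k)Mv² = Mv².
Setting this equal to Mgh gives the vertical rise h = (1+k)v₀²/(2g) = 2×8.9²/(2×10) = 7.921 m.
The distance along the slope is d = h/sinθ = 7.921/sin10.7° ≈ 42.7 m.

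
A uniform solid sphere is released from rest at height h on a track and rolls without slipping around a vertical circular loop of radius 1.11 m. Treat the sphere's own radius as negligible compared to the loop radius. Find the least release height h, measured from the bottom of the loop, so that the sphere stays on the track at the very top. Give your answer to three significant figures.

h_min ≈ 3.00 m

With I = (2/5)MR², the ratio k = I/(MR²) is 0.4.
At the top, contact is just lost when gravity alone supplies the centripetal force: Mg = Mv_top²/r, i.e. v_top² = gr.
With ω = v/R, the kinetic energy at speed v is ½(1+k)Mv² = (7/10)Mv².
Energy conservation from release (height h) to the top (height 2r): Mgh = Mg(2r) + (7/10)M·gr.
Thus h_min = 2r + (1+k)r/2 = r(2 + 1.4/2) = 1.11 × 2.7 ≈ 3.00 m.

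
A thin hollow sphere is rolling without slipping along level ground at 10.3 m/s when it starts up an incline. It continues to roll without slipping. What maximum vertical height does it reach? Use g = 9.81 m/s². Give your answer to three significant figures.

For this body I = (2/3)MR², i.e. k = I/(MR²) = 2/3.
Pure rolling means v = ωR; then KE = ½Mv² + ½I(v/R)² = ½(1+k)Mv² = (5/6)Mv².
At the top the kinetic energy is zero, so (5/6)Mv₀² = Mgh.
Thus h = (1+k)v₀²/(2g) = 1.667 × 10.3² / (2 × 9.81) ≈ 9.01 m.

h ≈ 9.01 m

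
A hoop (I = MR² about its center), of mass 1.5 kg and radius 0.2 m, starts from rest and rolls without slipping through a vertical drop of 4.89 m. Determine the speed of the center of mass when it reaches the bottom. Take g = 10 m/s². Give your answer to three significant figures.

v ≈ 6.99 m/s

With I = MR², the ratio k = I/(MR²) is 1.
Since it rolls without slipping, ω = v/R and KE = ½Mv² + ½Iω² = ½(1+k)Mv² = Mv².
Setting Mgh = Mv² gives v = √(2gh/(1+k)) = √(2·10·4.89/2) ≈ 6.99 m/s.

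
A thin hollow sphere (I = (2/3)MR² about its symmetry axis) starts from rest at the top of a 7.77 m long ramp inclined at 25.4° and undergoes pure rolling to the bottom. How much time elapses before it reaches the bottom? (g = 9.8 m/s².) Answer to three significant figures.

Here I = (2/3)MR², so the shape factor k = I/(MR²) = 2/3.
Newton's second law down the slope: Mg sinθ − f = Ma. The torque equation fR = Iα (with α = a/R) gives f = kMa.
Hence a = g sinθ/(1+k) = 9.8×sin25.4°/1.667 = 2.522 m/s².
Starting from rest, L = ½at², so t = √(2L/a) = √(2×7.77/2.522) ≈ 2.48 s.

t ≈ 2.48 s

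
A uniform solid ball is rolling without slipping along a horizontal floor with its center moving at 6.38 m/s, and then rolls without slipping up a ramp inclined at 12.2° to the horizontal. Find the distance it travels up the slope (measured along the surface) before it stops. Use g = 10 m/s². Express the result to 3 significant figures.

The moment of inertia is (2/5)MR², giving k ≡ I/(MR²) = 0.4.
Rolling without slipping gives ω = v/R, so the total kinetic energy is ½Mv² + ½Iω² = ½(1+k)Mv² = (7/10)Mv².
Setting this equal to Mgh gives the vertical rise h = (1+k)v₀²/(2g) = 1.4×6.38²/(2×10) = 2.849 m.
Along the incline, d = h/sinθ = 2.849/sin12.2° ≈ 13.5 m.

d ≈ 13.5 m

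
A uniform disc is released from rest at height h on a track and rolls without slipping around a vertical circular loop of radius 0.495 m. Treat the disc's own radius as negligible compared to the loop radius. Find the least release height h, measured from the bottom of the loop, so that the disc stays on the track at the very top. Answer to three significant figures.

Here I = (1/2)MR², so the shape factor k = I/(MR²) = 0.5.
At the top, contact is just lost when gravity alone supplies the centripetal force: Mg = Mv_top²/r, i.e. v_top² = gr.
With ω = v/R, the kinetic energy at speed v is ½(1+k)Mv² = (3/4)Mv².
Energy conservation from release (height h) to the top (height 2r): Mgh = Mg(2r) + (3/4)M·gr.
Thus h_min = 2r + (1+k)r/2 = r(2 + 1.5/2) = 0.495 × 2.75 ≈ 1.36 m.

h_min ≈ 1.36 m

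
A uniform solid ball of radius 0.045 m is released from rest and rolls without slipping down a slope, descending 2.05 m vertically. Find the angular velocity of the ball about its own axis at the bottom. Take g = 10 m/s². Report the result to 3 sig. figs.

For this body I = (2/5)MR², i.e. k = I/(MR²) = 0.4.
Since it rolls without slipping, ω = v/R and KE = ½Mv² + ½Iω² = ½(1+k)Mv² = (7/10)Mv².
Energy conservation Mgh = ½(1+k)Mv² gives v = √(2gh/(1+k)) = √(2 × 10 × 2.05 / 1.4) = 5.412 m/s.
The angular speed follows from ω = v/R = 5.412/0.045 ≈ 120 rad/s.

ω ≈ 120 rad/s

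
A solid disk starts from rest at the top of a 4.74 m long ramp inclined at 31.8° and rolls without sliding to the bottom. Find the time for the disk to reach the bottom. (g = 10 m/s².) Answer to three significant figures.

t ≈ 1.64 s

The moment of inertia is (1/2)MR², giving k ≡ I/(MR²) = 0.5.
Translational: Mg sinθ − f = Ma. Rotational about the CM: fR = Iα = kMRa, so f = kMa.
Hence a = g sinθ/(1+k) = 10×sin31.8°/1.5 = 3.513 m/s².
With constant a from rest, t = √(2L/a) = √(2·4.74/3.513) ≈ 1.64 s.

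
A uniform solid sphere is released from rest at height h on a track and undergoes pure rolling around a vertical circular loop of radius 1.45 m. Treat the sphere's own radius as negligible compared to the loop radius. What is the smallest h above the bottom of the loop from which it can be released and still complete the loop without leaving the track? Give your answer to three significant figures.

h_min ≈ 3.92 m

Here I = (2/5)MR², so the shape factor k = I/(MR²) = 0.4.
At the top, contact is just lost when gravity alone supplies the centripetal force: Mg = Mv_top²/r, i.e. v_top² = gr.
With ω = v/R, the kinetic energy at speed v is ½(1+k)Mv² = (7/10)Mv².
Energy conservation from release (height h) to the top (height 2r): Mgh = Mg(2r) + (7/10)M·gr.
Thus h_min = 2r + (1+k)r/2 = r(2 + 1.4/2) = 1.45 × 2.7 ≈ 3.92 m.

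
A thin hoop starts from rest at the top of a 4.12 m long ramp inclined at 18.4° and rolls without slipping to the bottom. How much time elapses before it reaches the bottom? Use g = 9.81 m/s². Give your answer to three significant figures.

For this body I = MR², i.e. k = I/(MR²) = 1.
Along the incline Mg sinθ − f = Ma, and torque about the center fR = Iα = kMR²(a/R) gives f = kMa.
Hence a = g sinθ/(1+k) = 9.81×sin18.4°/2 = 1.548 m/s².
Starting from rest, L = ½at², so t = √(2L/a) = √(2×4.12/1.548) ≈ 2.31 s.

t ≈ 2.31 s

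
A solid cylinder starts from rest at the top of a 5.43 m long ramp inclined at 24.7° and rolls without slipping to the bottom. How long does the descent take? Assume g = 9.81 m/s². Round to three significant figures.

The moment of inertia is (1/2)MR², giving k ≡ I/(MR²) = 0.5.
Translational: Mg sinθ − f = Ma. Rotational about the CM: fR = Iα = kMRa, so f = kMa.
Hence a = g sinθ/(1+k) = 9.81×sin24.7°/1.5 = 2.733 m/s².
Starting from rest, L = ½at², so t = √(2L/a) = √(2×5.43/2.733) ≈ 1.99 s.

t ≈ 1.99 s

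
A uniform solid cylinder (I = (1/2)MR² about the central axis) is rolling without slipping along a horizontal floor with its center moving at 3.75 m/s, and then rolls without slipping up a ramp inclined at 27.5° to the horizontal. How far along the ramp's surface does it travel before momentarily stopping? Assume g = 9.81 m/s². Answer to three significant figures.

d ≈ 2.33 m

With I = (1/2)MR², the ratio k = I/(MR²) is 0.5.
Rolling without slipping gives ω = v/R, so the total kinetic energy is ½Mv² + ½Iω² = ½(1+k)Mv² = (3/4)Mv².
Setting this equal to Mgh gives the vertical rise h = (1+k)v₀²/(2g) = 1.5×3.75²/(2×9.81) = 1.075 m.
The distance along the slope is d = h/sinθ = 1.075/sin27.5° ≈ 2.33 m.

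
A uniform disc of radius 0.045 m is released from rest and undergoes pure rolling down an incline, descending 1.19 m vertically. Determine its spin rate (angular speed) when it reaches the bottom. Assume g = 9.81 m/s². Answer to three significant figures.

The moment of inertia is (1/2)MR², giving k ≡ I/(MR²) = 0.5.
Since it rolls without slipping, ω = v/R and KE = ½Mv² + ½Iω² = ½(1+k)Mv² = (3/4)Mv².
Energy conservation Mgh = ½(1+k)Mv² gives v = √(2gh/(1+k)) = √(2 × 9.81 × 1.19 / 1.5) = 3.945 m/s.
The angular speed follows from ω = v/R = 3.945/0.045 ≈ 87.7 rad/s.

ω ≈ 87.7 rad/s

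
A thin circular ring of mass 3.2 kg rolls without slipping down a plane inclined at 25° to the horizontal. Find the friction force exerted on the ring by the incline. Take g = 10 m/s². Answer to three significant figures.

f ≈ 6.76 N

With I = MR², the ratio k = I/(MR²) is 1.
Newton's second law down the slope: Mg sinθ − f = Ma. The torque equation fR = Iα (with α = a/R) gives f = kMa.
Combining, a = g sinθ/(1+k) and f = kMa = kMg sinθ/(1+k).
f = 1 × 3.2 × 10 × sin25° / 2 ≈ 6.76 N.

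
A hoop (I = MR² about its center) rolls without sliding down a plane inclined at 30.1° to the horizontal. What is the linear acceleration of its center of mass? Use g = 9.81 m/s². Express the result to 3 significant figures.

The moment of inertia is MR², giving k ≡ I/(MR²) = 1.
Newton's second law down the slope: Mg sinθ − f = Ma. The torque equation fR = Iα (with α = a/R) gives f = kMa.
Eliminating f: Mg sinθ = (1+k)Ma, so a = g sinθ/(1+k) = 9.81 × sin30.1° / 2 ≈ 2.46 m/s².

a ≈ 2.46 m/s²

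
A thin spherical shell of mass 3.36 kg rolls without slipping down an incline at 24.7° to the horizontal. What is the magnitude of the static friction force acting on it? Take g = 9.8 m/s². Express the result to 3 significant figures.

f ≈ 5.50 N

Here I = (2/3)MR², so the shape factor k = I/(MR²) = 2/3.
Translational: Mg sinθ − f = Ma. Rotational about the CM: fR = Iα = kMRa, so f = kMa.
Combining, a = g sinθ/(1+k) and f = kMa = kMg sinθ/(1+k).
f = (2/3) × 3.36 × 9.8 × sin24.7° / 1.667 ≈ 5.50 N.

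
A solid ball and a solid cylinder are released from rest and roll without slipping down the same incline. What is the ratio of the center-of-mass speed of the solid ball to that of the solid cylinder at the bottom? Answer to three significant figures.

Each satisfies Mgh = ½(1+k)Mv² with k = I/(MR²), so v ∝ 1/√(1+k).
For the solid ball k = 0.4; for the solid cylinder k = 0.5.
v₁/v₂ = √((1+k₂)/(1+k₁)) = √(1.5/1.4) ≈ 1.04.

v_ratio ≈ 1.04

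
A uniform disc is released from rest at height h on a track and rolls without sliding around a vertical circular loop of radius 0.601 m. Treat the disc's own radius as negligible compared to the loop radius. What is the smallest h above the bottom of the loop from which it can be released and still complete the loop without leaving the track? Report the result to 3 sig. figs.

h_min ≈ 1.65 m

For this body I = (1/2)MR², i.e. k = I/(MR²) = 0.5.
At the top of the loop, the minimum-contact condition is Mg = Mv_top²/r, so v_top² = gr.
With ω = v/R, the kinetic energy at speed v is ½(1+k)Mv² = (3/4)Mv².
Energy conservation from release (height h) to the top (height 2r): Mgh = Mg(2r) + (3/4)M·gr.
Thus h_min = 2r + (1+k)r/2 = r(2 + 1.5/2) = 0.601 × 2.75 ≈ 1.65 m.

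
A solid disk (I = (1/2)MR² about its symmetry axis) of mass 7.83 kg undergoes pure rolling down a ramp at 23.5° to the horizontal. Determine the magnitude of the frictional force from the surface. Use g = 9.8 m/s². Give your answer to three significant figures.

f ≈ 10.2 N

With I = (1/2)MR², the ratio k = I/(MR²) is 0.5.
Translational: Mg sinθ − f = Ma. Rotational about the CM: fR = Iα = kMRa, so f = kMa.
Combining, a = g sinθ/(1+k) and f = kMa = kMg sinθ/(1+k).
f = 0.5 × 7.83 × 9.8 × sin23.5° / 1.5 ≈ 10.2 N.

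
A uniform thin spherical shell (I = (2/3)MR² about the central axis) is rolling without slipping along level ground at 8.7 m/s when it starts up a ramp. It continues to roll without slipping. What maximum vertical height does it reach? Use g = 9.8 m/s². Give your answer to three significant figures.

With I = (2/3)MR², the ratio k = I/(MR²) is 2/3.
The rolling condition ω = v/R makes the rotational term ½I(v/R)² = ½kMv², so KE_total = ½(1+k)Mv² = (5/6)Mv².
All of this converts to potential energy at the highest point: (5/6)Mv₀² = Mgh.
Thus h = (1+k)v₀²/(2g) = 1.667 × 8.7² / (2 × 9.8) ≈ 6.44 m.

h ≈ 6.44 m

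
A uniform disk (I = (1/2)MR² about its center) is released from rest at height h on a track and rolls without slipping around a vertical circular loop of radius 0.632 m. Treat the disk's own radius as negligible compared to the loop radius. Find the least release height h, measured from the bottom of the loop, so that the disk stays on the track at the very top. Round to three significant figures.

h_min ≈ 1.74 m

The moment of inertia is (1/2)MR², giving k ≡ I/(MR²) = 0.5.
At the top of the loop, the minimum-contact condition is Mg = Mv_top²/r, so v_top² = gr.
With ω = v/R, the kinetic energy at speed v is ½(1+k)Mv² = (3/4)Mv².
Energy conservation from release (height h) to the top (height 2r): Mgh = Mg(2r) + (3/4)M·gr.
Thus h_min = 2r + (1+k)r/2 = r(2 + 1.5/2) = 0.632 × 2.75 ≈ 1.74 m.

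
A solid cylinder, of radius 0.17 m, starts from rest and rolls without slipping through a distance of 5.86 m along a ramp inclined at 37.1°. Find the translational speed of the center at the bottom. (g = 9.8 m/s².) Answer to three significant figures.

v ≈ 6.80 m/s

The moment of inertia is (1/2)MR², giving k ≡ I/(MR²) = 0.5.
Pure rolling means v = ωR; then KE = ½Mv² + ½I(v/R)² = ½(1+k)Mv² = (3/4)Mv².
The vertical drop is h = L sinθ = 5.86 × sin37.1° = 3.535 m.
Setting Mgh = (3/4)Mv² gives v = √(2gh/(1+k)) = √(2·9.8·3.535/1.5) ≈ 6.80 m/s.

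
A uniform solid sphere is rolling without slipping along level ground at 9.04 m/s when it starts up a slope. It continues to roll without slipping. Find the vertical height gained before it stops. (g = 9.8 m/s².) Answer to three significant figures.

The moment of inertia is (2/5)MR², giving k ≡ I/(MR²) = 0.4.
Pure rolling means v = ωR; then KE = ½Mv² + ½I(v/R)² = ½(1+k)Mv² = (7/10)Mv².
At the top the kinetic energy is zero, so (7/10)Mv₀² = Mgh.
Thus h = (1+k)v₀²/(2g) = 1.4 × 9.04² / (2 × 9.8) ≈ 5.84 m.

h ≈ 5.84 m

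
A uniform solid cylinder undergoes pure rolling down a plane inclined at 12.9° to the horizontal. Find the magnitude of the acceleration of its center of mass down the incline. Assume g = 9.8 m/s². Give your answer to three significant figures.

The moment of inertia is (1/2)MR², giving k ≡ I/(MR²) = 0.5.
Along the incline Mg sinθ − f = Ma, and torque about the center fR = Iα = kMR²(a/R) gives f = kMa.
Eliminating f: Mg sinθ = (1+k)Ma, so a = g sinθ/(1+k) = 9.8 × sin12.9° / 1.5 ≈ 1.46 m/s².

a ≈ 1.46 m/s²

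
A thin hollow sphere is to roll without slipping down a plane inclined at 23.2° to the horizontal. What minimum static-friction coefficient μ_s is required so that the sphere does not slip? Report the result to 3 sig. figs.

For this body I = (2/3)MR², i.e. k = I/(MR²) = 2/3.
Newton's second law down the slope: Mg sinθ − f = Ma. The torque equation fR = Iα (with α = a/R) gives f = kMa.
These give a = g sinθ/(1+k) and the required friction f = kMg sinθ/(1+k).
With N = Mg cosθ, the no-slip condition f ≤ μN gives μ_min = f/N = k tanθ/(1+k).
μ_min = (2/3) × tan23.2° / 1.667 ≈ 0.171.

μ_min ≈ 0.171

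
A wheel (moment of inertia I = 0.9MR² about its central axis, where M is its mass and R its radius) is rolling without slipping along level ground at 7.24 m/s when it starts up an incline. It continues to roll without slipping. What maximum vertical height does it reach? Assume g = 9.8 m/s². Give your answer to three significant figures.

With I = 0.9MR², the ratio k = I/(MR²) is 0.9.
The rolling condition ω = v/R makes the rotational term ½I(v/R)² = ½kMv², so KE_total = ½(1+k)Mv² = (19/20)Mv².
All of this converts to potential energy at the highest point: (19/20)Mv₀² = Mgh.
Thus h = (1+k)v₀²/(2g) = 1.9 × 7.24² / (2 × 9.8) ≈ 5.08 m.

h ≈ 5.08 m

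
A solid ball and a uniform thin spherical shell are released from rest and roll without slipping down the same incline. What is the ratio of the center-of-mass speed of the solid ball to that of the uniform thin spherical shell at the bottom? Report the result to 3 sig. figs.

v_ratio ≈ 1.09

Each satisfies Mgh = ½(1+k)Mv² with k = I/(MR²), so v ∝ 1/√(1+k).
For the solid ball k = 0.4; for the uniform thin spherical shell k = 2/3.
v₁/v₂ = √((1+k₂)/(1+k₁)) = √(1.667/1.4) ≈ 1.09.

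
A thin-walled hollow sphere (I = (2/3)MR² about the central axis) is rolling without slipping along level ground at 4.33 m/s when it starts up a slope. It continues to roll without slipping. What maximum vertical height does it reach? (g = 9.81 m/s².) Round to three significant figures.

h ≈ 1.59 m

With I = (2/3)MR², the ratio k = I/(MR²) is 2/3.
Rolling without slipping gives ω = v/R, so the total kinetic energy is ½Mv² + ½Iω² = ½(1+k)Mv² = (5/6)Mv².
All of this converts to potential energy at the highest point: (5/6)Mv₀² = Mgh.
Thus h = (1+k)v₀²/(2g) = 1.667 × 4.33² / (2 × 9.81) ≈ 1.59 m.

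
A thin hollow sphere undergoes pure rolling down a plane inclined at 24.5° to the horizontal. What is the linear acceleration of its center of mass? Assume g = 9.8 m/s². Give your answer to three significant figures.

The moment of inertia is (2/3)MR², giving k ≡ I/(MR²) = 2/3.
Along the incline Mg sinθ − f = Ma, and torque about the center fR = Iα = kMR²(a/R) gives f = kMa.
Eliminating f: Mg sinθ = (1+k)Ma, so a = g sinθ/(1+k) = 9.8 × sin24.5° / 1.667 ≈ 2.44 m/s².

a ≈ 2.44 m/s²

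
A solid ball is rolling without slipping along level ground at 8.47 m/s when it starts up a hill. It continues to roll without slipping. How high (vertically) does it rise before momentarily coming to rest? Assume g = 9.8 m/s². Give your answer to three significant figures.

With I = (2/5)MR², the ratio k = I/(MR²) is 0.4.
The rolling condition ω = v/R makes the rotational term ½I(v/R)² = ½kMv², so KE_total = ½(1+k)Mv² = (7/10)Mv².
All of this converts to potential energy at the highest point: (7/10)Mv₀² = Mgh.
Thus h = (1+k)v₀²/(2g) = 1.4 × 8.47² / (2 × 9.8) ≈ 5.12 m.

h ≈ 5.12 m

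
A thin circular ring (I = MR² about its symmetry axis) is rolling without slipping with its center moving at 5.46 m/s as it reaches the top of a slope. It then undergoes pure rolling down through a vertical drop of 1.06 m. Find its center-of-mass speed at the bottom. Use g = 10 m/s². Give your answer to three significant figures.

v ≈ 6.36 m/s

The moment of inertia is MR², giving k ≡ I/(MR²) = 1.
Pure rolling means v = ωR; then KE = ½Mv² + ½I(v/R)² = ½(1+k)Mv² = Mv².
Energy conservation: Mv₀² + Mgh = Mv², so v² = v₀² + 2gh/(1+k).
v = √(5.46² + 2×10×1.06/2) = √40.41 ≈ 6.36 m/s.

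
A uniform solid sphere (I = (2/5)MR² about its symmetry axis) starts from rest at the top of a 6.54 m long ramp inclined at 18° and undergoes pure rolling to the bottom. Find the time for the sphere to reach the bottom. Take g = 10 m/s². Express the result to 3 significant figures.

t ≈ 2.43 s

The moment of inertia is (2/5)MR², giving k ≡ I/(MR²) = 0.4.
Translational: Mg sinθ − f = Ma. Rotational about the CM: fR = Iα = kMRa, so f = kMa.
Hence a = g sinθ/(1+k) = 10×sin18°/1.4 = 2.207 m/s².
Starting from rest, L = ½at², so t = √(2L/a) = √(2×6.54/2.207) ≈ 2.43 s.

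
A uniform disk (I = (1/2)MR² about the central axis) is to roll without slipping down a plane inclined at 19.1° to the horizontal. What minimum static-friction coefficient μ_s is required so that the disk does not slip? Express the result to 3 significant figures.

With I = (1/2)MR², the ratio k = I/(MR²) is 0.5.
Along the incline Mg sinθ − f = Ma, and torque about the center fR = Iα = kMR²(a/R) gives f = kMa.
These give a = g sinθ/(1+k) and the required friction f = kMg sinθ/(1+k).
The normal force is N = Mg cosθ, so μ_min = f/N = k tanθ/(1+k).
μ_min = 0.5 × tan19.1° / 1.5 ≈ 0.115.

μ_min ≈ 0.115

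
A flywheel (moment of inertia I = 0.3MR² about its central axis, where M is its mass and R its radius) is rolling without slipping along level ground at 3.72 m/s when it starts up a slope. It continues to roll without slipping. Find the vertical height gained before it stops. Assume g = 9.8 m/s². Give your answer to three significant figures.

Here I = 0.3MR², so the shape factor k = I/(MR²) = 0.3.
Rolling without slipping gives ω = v/R, so the total kinetic energy is ½Mv² + ½Iω² = ½(1+k)Mv² = (13/20)Mv².
At the top the kinetic energy is zero, so (13/20)Mv₀² = Mgh.
Thus h = (1+k)v₀²/(2g) = 1.3 × 3.72² / (2 × 9.8) ≈ 0.918 m.

h ≈ 0.918 m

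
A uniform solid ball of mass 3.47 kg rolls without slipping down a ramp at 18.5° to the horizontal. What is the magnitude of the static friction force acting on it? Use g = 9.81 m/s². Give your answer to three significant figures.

f ≈ 3.09 N

The moment of inertia is (2/5)MR², giving k ≡ I/(MR²) = 0.4.
Newton's second law down the slope: Mg sinθ − f = Ma. The torque equation fR = Iα (with α = a/R) gives f = kMa.
Combining, a = g sinθ/(1+k) and f = kMa = kMg sinθ/(1+k).
f = 0.4 × 3.47 × 9.81 × sin18.5° / 1.4 ≈ 3.09 N.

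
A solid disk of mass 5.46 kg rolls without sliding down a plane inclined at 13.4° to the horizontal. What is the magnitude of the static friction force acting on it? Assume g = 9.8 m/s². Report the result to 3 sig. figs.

f ≈ 4.13 N

With I = (1/2)MR², the ratio k = I/(MR²) is 0.5.
Newton's second law down the slope: Mg sinθ − f = Ma. The torque equation fR = Iα (with α = a/R) gives f = kMa.
Combining, a = g sinθ/(1+k) and f = kMa = kMg sinθ/(1+k).
f = 0.5 × 5.46 × 9.8 × sin13.4° / 1.5 ≈ 4.13 N.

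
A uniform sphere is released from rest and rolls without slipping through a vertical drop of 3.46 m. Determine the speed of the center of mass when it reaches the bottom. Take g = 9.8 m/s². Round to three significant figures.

v ≈ 6.96 m/s

With I = (2/5)MR², the ratio k = I/(MR²) is 0.4.
Since it rolls without slipping, ω = v/R and KE = ½Mv² + ½Iω² = ½(1+k)Mv² = (7/10)Mv².
Energy conservation: Mgh = (7/10)Mv², so v = √(2gh/(1+k)) = √(2 × 9.8 × 3.46 / 1.4) ≈ 6.96 m/s.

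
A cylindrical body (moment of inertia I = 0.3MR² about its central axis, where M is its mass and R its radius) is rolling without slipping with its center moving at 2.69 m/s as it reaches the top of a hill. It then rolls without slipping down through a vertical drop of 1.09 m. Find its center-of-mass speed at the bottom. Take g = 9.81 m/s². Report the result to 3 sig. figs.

v ≈ 4.87 m/s

For this body I = 0.3MR², i.e. k = I/(MR²) = 0.3.
Pure rolling means v = ωR; then KE = ½Mv² + ½I(v/R)² = ½(1+k)Mv² = (13/20)Mv².
Conserving energy between top and bottom: (13/20)Mv² = (13/20)Mv₀² + Mgh, hence v² = v₀² + 2gh/(1+k).
v = √(2.69² + 2×9.81×1.09/1.3) = √23.69 ≈ 4.87 m/s.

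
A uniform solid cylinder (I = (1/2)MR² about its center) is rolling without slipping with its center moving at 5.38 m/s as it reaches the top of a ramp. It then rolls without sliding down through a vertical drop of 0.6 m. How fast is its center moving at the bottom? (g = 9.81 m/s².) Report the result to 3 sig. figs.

With I = (1/2)MR², the ratio k = I/(MR²) is 0.5.
Since it rolls without slipping, ω = v/R and KE = ½Mv² + ½Iω² = ½(1+k)Mv² = (3/4)Mv².
Energy conservation: (3/4)Mv₀² + Mgh = (3/4)Mv², so v² = v₀² + 2gh/(1+k).
v = √(5.38² + 2×9.81×0.6/1.5) = √36.79 ≈ 6.07 m/s.

v ≈ 6.07 m/s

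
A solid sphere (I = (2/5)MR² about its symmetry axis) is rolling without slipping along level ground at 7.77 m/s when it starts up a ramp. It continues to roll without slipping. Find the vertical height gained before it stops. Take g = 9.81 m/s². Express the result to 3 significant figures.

The moment of inertia is (2/5)MR², giving k ≡ I/(MR²) = 0.4.
Pure rolling means v = ωR; then KE = ½Mv² + ½I(v/R)² = ½(1+k)Mv² = (7/10)Mv².
All of this converts to potential energy at the highest point: (7/10)Mv₀² = Mgh.
Thus h = (1+k)v₀²/(2g) = 1.4 × 7.77² / (2 × 9.81) ≈ 4.31 m.

h ≈ 4.31 m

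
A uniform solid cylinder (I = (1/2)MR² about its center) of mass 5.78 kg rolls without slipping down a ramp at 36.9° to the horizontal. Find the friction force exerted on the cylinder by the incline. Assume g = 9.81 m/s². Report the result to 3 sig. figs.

f ≈ 11.3 N

For this body I = (1/2)MR², i.e. k = I/(MR²) = 0.5.
Newton's second law down the slope: Mg sinθ − f = Ma. The torque equation fR = Iα (with α = a/R) gives f = kMa.
Combining, a = g sinθ/(1+k) and f = kMa = kMg sinθ/(1+k).
f = 0.5 × 5.78 × 9.81 × sin36.9° / 1.5 ≈ 11.3 N.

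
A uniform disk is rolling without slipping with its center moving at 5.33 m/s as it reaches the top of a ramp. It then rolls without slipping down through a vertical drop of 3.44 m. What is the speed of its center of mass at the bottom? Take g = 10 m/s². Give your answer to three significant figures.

With I = (1/2)MR², the ratio k = I/(MR²) is 0.5.
Rolling without slipping gives ω = v/R, so the total kinetic energy is ½Mv² + ½Iω² = ½(1+k)Mv² = (3/4)Mv².
Conserving energy between top and bottom: (3/4)Mv² = (3/4)Mv₀² + Mgh, hence v² = v₀² + 2gh/(1+k).
v = √(5.33² + 2×10×3.44/1.5) = √74.28 ≈ 8.62 m/s.

v ≈ 8.62 m/s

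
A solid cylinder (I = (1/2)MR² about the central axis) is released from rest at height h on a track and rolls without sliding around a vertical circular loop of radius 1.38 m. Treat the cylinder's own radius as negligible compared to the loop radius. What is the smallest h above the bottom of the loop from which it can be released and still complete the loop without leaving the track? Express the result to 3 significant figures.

h_min ≈ 3.80 m

With I = (1/2)MR², the ratio k = I/(MR²) is 0.5.
At the top of the loop, the minimum-contact condition is Mg = Mv_top²/r, so v_top² = gr.
With ω = v/R, the kinetic energy at speed v is ½(1+k)Mv² = (3/4)Mv².
Energy conservation from release (height h) to the top (height 2r): Mgh = Mg(2r) + (3/4)M·gr.
Thus h_min = 2r + (1+k)r/2 = r(2 + 1.5/2) = 1.38 × 2.75 ≈ 3.80 m.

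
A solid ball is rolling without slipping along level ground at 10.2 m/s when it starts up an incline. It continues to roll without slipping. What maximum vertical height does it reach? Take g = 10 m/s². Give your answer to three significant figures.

With I = (2/5)MR², the ratio k = I/(MR²) is 0.4.
Pure rolling means v = ωR; then KE = ½Mv² + ½I(v/R)² = ½(1+k)Mv² = (7/10)Mv².
At the top the kinetic energy is zero, so (7/10)Mv₀² = Mgh.
Thus h = (1+k)v₀²/(2g) = 1.4 × 10.2² / (2 × 10) ≈ 7.28 m.

h ≈ 7.28 m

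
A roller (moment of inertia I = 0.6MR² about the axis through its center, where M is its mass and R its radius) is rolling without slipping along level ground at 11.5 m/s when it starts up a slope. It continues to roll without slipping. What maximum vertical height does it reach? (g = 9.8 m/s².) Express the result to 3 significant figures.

h ≈ 10.8 m

For this body I = 0.6MR², i.e. k = I/(MR²) = 0.6.
Since it rolls without slipping, ω = v/R and KE = ½Mv² + ½Iω² = ½(1+k)Mv² = (4/5)Mv².
At the top the kinetic energy is zero, so (4/5)Mv₀² = Mgh.
Thus h = (1+k)v₀²/(2g) = 1.6 × 11.5² / (2 × 9.8) ≈ 10.8 m.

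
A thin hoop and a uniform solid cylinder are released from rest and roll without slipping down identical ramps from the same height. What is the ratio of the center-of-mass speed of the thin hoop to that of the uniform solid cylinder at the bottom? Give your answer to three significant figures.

Each satisfies Mgh = ½(1+k)Mv² with k = I/(MR²), so v ∝ 1/√(1+k).
For the thin hoop k = 1; for the uniform solid cylinder k = 0.5.
v₁/v₂ = √((1+k₂)/(1+k₁)) = √(1.5/2) ≈ 0.866.

v_ratio ≈ 0.866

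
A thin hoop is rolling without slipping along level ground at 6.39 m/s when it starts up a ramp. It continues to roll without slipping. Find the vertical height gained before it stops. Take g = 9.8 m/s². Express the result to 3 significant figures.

h ≈ 4.17 m

With I = MR², the ratio k = I/(MR²) is 1.
Pure rolling means v = ωR; then KE = ½Mv² + ½I(v/R)² = ½(1+k)Mv² = Mv².
All of this converts to potential energy at the highest point: Mv₀² = Mgh.
Thus h = (1+k)v₀²/(2g) = 2 × 6.39² / (2 × 9.8) ≈ 4.17 m.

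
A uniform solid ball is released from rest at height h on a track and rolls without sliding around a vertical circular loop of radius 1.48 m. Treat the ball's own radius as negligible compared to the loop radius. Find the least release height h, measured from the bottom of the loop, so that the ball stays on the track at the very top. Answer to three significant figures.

h_min ≈ 4.00 m

For this body I = (2/5)MR², i.e. k = I/(MR²) = 0.4.
At the top of the loop, the minimum-contact condition is Mg = Mv_top²/r, so v_top² = gr.
With ω = v/R, the kinetic energy at speed v is ½(1+k)Mv² = (7/10)Mv².
Energy conservation from release (height h) to the top (height 2r): Mgh = Mg(2r) + (7/10)M·gr.
Thus h_min = 2r + (1+k)r/2 = r(2 + 1.4/2) = 1.48 × 2.7 ≈ 4.00 m.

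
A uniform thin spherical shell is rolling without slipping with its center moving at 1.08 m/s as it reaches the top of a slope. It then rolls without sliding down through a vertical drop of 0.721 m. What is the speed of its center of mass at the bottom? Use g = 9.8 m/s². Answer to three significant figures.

With I = (2/3)MR², the ratio k = I/(MR²) is 2/3.
Since it rolls without slipping, ω = v/R and KE = ½Mv² + ½Iω² = ½(1+k)Mv² = (5/6)Mv².
Conserving energy between top and bottom: (5/6)Mv² = (5/6)Mv₀² + Mgh, hence v² = v₀² + 2gh/(1+k).
v = √(1.08² + 2×9.8×0.721/1.667) = √9.645 ≈ 3.11 m/s.

v ≈ 3.11 m/s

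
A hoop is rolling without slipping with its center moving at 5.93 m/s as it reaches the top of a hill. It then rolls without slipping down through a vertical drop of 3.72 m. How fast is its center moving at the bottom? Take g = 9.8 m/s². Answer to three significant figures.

Here I = MR², so the shape factor k = I/(MR²) = 1.
Since it rolls without slipping, ω = v/R and KE = ½Mv² + ½Iω² = ½(1+k)Mv² = Mv².
Energy conservation: Mv₀² + Mgh = Mv², so v² = v₀² + 2gh/(1+k).
v = √(5.93² + 2×9.8×3.72/2) = √71.62 ≈ 8.46 m/s.

v ≈ 8.46 m/s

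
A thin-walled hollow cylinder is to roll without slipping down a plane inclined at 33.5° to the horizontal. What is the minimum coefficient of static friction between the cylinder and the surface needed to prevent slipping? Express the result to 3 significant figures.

Here I = MR², so the shape factor k = I/(MR²) = 1.
Newton's second law down the slope: Mg sinθ − f = Ma. The torque equation fR = Iα (with α = a/R) gives f = kMa.
These give a = g sinθ/(1+k) and the required friction f = kMg sinθ/(1+k).
With N = Mg cosθ, the no-slip condition f ≤ μN gives μ_min = f/N = k tanθ/(1+k).
μ_min = 1 × tan33.5° / 2 ≈ 0.331.

μ_min ≈ 0.331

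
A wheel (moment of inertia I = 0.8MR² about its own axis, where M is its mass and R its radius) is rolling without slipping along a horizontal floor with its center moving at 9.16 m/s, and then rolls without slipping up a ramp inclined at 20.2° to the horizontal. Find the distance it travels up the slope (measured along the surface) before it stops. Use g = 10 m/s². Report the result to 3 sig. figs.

d ≈ 21.9 m

The moment of inertia is 0.8MR², giving k ≡ I/(MR²) = 0.8.
The rolling condition ω = v/R makes the rotational term ½I(v/R)² = ½kMv², so KE_total = ½(1+k)Mv² = (9/10)Mv².
Setting this equal to Mgh gives the vertical rise h = (1+k)v₀²/(2g) = 1.8×9.16²/(2×10) = 7.552 m.
Along the incline, d = h/sinθ = 7.552/sin20.2° ≈ 21.9 m.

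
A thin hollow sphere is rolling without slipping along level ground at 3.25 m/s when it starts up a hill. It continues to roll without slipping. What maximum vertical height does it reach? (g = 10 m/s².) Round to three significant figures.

h ≈ 0.880 m

With I = (2/3)MR², the ratio k = I/(MR²) is 2/3.
Rolling without slipping gives ω = v/R, so the total kinetic energy is ½Mv² + ½Iω² = ½(1+k)Mv² = (5/6)Mv².
At the top the kinetic energy is zero, so (5/6)Mv₀² = Mgh.
Thus h = (1+k)v₀²/(2g) = 1.667 × 3.25² / (2 × 10) ≈ 0.880 m.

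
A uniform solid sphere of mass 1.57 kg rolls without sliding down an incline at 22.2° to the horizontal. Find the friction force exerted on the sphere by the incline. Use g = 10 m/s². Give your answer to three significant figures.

With I = (2/5)MR², the ratio k = I/(MR²) is 0.4.
Newton's second law down the slope: Mg sinθ − f = Ma. The torque equation fR = Iα (with α = a/R) gives f = kMa.
Combining, a = g sinθ/(1+k) and f = kMa = kMg sinθ/(1+k).
f = 0.4 × 1.57 × 10 × sin22.2° / 1.4 ≈ 1.69 N.

f ≈ 1.69 N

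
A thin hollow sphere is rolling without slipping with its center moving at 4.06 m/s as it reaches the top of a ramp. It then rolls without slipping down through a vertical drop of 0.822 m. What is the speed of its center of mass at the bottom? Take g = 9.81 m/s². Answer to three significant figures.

For this body I = (2/3)MR², i.e. k = I/(MR²) = 2/3.
Pure rolling means v = ωR; then KE = ½Mv² + ½I(v/R)² = ½(1+k)Mv² = (5/6)Mv².
Energy conservation: (5/6)Mv₀² + Mgh = (5/6)Mv², so v² = v₀² + 2gh/(1+k).
v = √(4.06² + 2×9.81×0.822/1.667) = √26.16 ≈ 5.11 m/s.

v ≈ 5.11 m/s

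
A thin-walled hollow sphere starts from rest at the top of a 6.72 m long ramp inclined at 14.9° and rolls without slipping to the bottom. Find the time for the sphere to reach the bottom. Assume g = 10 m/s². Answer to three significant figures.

t ≈ 2.95 s

With I = (2/3)MR², the ratio k = I/(MR²) is 2/3.
Translational: Mg sinθ − f = Ma. Rotational about the CM: fR = Iα = kMRa, so f = kMa.
Hence a = g sinθ/(1+k) = 10×sin14.9°/1.667 = 1.543 m/s².
With constant a from rest, t = √(2L/a) = √(2·6.72/1.543) ≈ 2.95 s.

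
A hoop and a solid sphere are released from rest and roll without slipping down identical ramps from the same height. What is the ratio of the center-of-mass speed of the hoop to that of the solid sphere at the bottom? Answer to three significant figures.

v_ratio ≈ 0.837

Each satisfies Mgh = ½(1+k)Mv² with k = I/(MR²), so v ∝ 1/√(1+k).
For the hoop k = 1; for the solid sphere k = 0.4.
v₁/v₂ = √((1+k₂)/(1+k₁)) = √(1.4/2) ≈ 0.837.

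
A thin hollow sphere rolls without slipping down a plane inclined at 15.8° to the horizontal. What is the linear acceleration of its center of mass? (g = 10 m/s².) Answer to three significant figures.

The moment of inertia is (2/3)MR², giving k ≡ I/(MR²) = 2/3.
Along the incline Mg sinθ − f = Ma, and torque about the center fR = Iα = kMR²(a/R) gives f = kMa.
Eliminating f: Mg sinθ = (1+k)Ma, so a = g sinθ/(1+k) = 10 × sin15.8° / 1.667 ≈ 1.63 m/s².

a ≈ 1.63 m/s²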